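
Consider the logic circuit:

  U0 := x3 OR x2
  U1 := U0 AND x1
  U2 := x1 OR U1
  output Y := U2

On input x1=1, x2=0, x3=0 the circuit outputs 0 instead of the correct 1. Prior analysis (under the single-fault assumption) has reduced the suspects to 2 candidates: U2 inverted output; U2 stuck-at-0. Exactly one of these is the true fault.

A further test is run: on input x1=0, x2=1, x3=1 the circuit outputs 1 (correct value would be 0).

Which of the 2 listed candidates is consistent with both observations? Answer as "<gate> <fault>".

U2 inverted output

Evaluate each candidate on input x1=0, x2=1, x3=1:
  U2 inverted output: U0=1, U1=0, U2=1 [inverted output] → 1 — matches
  U2 stuck-at-0: U0=1, U1=0, U2=0 [stuck-at-0] → 0 — eliminated
Only U2 inverted output reproduces the observed 1.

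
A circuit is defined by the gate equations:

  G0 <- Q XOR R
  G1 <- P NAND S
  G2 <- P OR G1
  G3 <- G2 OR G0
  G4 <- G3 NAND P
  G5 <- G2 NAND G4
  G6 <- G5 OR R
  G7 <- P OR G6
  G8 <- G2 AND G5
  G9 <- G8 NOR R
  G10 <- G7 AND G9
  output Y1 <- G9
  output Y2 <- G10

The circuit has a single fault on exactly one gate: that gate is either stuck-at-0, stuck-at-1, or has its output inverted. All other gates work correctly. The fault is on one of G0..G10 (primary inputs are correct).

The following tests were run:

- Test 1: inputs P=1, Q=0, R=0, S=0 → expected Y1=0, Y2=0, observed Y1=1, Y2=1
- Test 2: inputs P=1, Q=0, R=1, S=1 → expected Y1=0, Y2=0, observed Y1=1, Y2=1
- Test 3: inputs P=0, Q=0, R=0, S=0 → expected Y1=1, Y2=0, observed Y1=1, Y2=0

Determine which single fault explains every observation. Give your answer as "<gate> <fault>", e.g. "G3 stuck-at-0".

G9 stuck-at-1

Fault-free values for test 1 (P=1, Q=0, R=0, S=0): G0=0, G1=1, G2=1, G3=1, G4=0, G5=1, G6=1, G7=1, G8=1, G9=0, G10=0, giving Y1=0, Y2=0. Observed Y1=1, Y2=1.
Test 1: faults giving observed Y1=1, Y2=1 are {G2 stuck-at-0, G2 inverted output, G3 stuck-at-0, G3 inverted output, G4 stuck-at-1, G4 inverted output, G5 stuck-at-0, G5 inverted output, G8 stuck-at-0, G8 inverted output, G9 stuck-at-1, G9 inverted output}.
Test 2 (P=1, Q=0, R=1, S=1): fault-free G0=1, G1=0, G2=1, G3=1, G4=0, G5=1, G6=1, G7=1, G8=1, G9=0, G10=0 → Y1=0, Y2=0; observed Y1=1, Y2=1. Eliminates G2 stuck-at-0, G2 inverted output, G3 stuck-at-0, G3 inverted output, G4 stuck-at-1, G4 inverted output, G5 stuck-at-0, G5 inverted output, G8 stuck-at-0, G8 inverted output.
Test 3 (P=0, Q=0, R=0, S=0): fault-free G0=0, G1=1, G2=1, G3=1, G4=1, G5=0, G6=0, G7=0, G8=0, G9=1, G10=0 → Y1=1, Y2=0; observed Y1=1, Y2=0. Eliminates G9 inverted output.
Only G9 stuck-at-1 is consistent with every test.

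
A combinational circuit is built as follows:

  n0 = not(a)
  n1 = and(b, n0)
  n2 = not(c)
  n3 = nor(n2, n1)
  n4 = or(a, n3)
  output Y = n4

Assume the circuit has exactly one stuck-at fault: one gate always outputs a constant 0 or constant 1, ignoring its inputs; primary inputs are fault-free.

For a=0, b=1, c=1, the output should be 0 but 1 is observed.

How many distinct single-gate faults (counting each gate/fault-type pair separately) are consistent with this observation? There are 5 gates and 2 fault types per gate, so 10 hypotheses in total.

Fault-free: n0=1, n1=1, n2=0, n3=0, n4=0 → 0. Observed 1.
  n0 stuck-at-0: output 1 ✓
  n0 stuck-at-1: output 0 ✗
  n1 stuck-at-0: output 1 ✓
  n1 stuck-at-1: output 0 ✗
  n2 stuck-at-0: output 0 ✗
  n2 stuck-at-1: output 0 ✗
  n3 stuck-at-0: output 0 ✗
  n3 stuck-at-1: output 1 ✓
  n4 stuck-at-0: output 0 ✗
  n4 stuck-at-1: output 1 ✓
Consistent faults: {n0 stuck-at-0, n1 stuck-at-0, n3 stuck-at-1, n4 stuck-at-1} — 4 in all.

4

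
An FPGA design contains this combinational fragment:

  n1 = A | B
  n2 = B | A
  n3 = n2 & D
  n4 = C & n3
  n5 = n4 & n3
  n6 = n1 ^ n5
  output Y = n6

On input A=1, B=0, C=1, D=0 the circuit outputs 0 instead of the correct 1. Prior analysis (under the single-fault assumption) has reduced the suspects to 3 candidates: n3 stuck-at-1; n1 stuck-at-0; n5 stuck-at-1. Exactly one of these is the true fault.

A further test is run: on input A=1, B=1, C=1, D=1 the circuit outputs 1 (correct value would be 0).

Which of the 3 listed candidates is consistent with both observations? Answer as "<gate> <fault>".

n1 stuck-at-0

Evaluate each candidate on input A=1, B=1, C=1, D=1:
  n3 stuck-at-1: n1=1, n2=1, n3=1 [stuck-at-1], n4=1, n5=1, n6=0 → 0 — eliminated
  n1 stuck-at-0: n1=0 [stuck-at-0], n2=1, n3=1, n4=1, n5=1, n6=1 → 1 — matches
  n5 stuck-at-1: n1=1, n2=1, n3=1, n4=1, n5=1 [stuck-at-1], n6=0 → 0 — eliminated
Only n1 stuck-at-0 reproduces the observed 1.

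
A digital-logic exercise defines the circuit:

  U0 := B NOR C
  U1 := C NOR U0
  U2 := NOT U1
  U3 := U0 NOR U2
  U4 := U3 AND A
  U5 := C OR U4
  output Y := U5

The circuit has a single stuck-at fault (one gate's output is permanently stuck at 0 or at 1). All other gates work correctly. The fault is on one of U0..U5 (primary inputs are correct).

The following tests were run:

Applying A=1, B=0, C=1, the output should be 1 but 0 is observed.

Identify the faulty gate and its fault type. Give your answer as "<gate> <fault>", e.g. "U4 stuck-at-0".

U5 stuck-at-0

Fault-free values for test 1 (A=1, B=0, C=1): U0=0, U1=0, U2=1, U3=0, U4=0, U5=1, giving Y=1. Observed 0.
Test 1: faults giving observed 0 are {U5 stuck-at-0}.
Only U5 stuck-at-0 is consistent with every test.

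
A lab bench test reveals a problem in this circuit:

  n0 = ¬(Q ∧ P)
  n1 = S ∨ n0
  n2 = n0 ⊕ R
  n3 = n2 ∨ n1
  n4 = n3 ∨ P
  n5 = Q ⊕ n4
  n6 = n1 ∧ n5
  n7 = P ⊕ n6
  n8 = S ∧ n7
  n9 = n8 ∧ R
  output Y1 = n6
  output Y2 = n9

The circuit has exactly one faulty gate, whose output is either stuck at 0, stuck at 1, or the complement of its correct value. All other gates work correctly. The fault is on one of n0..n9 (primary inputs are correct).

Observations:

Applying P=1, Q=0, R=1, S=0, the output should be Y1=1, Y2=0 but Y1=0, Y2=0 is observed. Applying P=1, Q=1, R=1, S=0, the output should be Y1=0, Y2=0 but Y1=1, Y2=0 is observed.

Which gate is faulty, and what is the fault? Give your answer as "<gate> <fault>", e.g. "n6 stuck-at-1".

n6 inverted output

Fault-free values for test 1 (P=1, Q=0, R=1, S=0): n0=1, n1=1, n2=0, n3=1, n4=1, n5=1, n6=1, n7=0, n8=0, n9=0, giving Y1=1, Y2=0. Observed Y1=0, Y2=0.
Test 1: faults giving observed Y1=0, Y2=0 are {n0 stuck-at-0, n0 inverted output, n1 stuck-at-0, n1 inverted output, n4 stuck-at-0, n4 inverted output, n5 stuck-at-0, n5 inverted output, n6 stuck-at-0, n6 inverted output}.
Test 2 (P=1, Q=1, R=1, S=0): fault-free n0=0, n1=0, n2=1, n3=1, n4=1, n5=0, n6=0, n7=1, n8=0, n9=0 → Y1=0, Y2=0; observed Y1=1, Y2=0. Eliminates n0 stuck-at-0, n0 inverted output, n1 stuck-at-0, n1 inverted output, n4 stuck-at-0, n4 inverted output, n5 stuck-at-0, n5 inverted output, n6 stuck-at-0.
Only n6 inverted output is consistent with every test.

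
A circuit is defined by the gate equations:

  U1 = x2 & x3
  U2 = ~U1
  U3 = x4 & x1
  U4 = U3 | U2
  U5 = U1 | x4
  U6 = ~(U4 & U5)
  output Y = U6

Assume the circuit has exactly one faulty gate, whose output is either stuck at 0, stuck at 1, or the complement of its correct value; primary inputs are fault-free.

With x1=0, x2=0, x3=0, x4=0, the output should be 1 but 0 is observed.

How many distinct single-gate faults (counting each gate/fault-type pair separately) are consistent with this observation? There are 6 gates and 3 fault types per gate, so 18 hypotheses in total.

Fault-free: U1=0, U2=1, U3=0, U4=1, U5=0, U6=1 → 1. Observed 0.
  U1: none of the 3 fault types match ✗
  U2: none of the 3 fault types match ✗
  U3: none of the 3 fault types match ✗
  U4: none of the 3 fault types match ✗
  U5: stuck-at-1, inverted output ✓; others ✗
  U6: stuck-at-0, inverted output ✓; others ✗
Consistent faults: {U5 stuck-at-1, U5 inverted output, U6 stuck-at-0, U6 inverted output} — 4 in all.

4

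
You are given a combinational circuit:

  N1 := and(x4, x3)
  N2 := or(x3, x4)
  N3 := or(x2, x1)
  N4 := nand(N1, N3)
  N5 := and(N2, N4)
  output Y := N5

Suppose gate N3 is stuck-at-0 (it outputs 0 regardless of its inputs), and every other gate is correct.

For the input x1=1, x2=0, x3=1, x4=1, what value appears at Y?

Propagate with N3 forced: N1=1, N2=1, N3=0 [stuck-at-0], N4=1, N5=1.
So Y = 1. (Without the fault it would be 0.)

1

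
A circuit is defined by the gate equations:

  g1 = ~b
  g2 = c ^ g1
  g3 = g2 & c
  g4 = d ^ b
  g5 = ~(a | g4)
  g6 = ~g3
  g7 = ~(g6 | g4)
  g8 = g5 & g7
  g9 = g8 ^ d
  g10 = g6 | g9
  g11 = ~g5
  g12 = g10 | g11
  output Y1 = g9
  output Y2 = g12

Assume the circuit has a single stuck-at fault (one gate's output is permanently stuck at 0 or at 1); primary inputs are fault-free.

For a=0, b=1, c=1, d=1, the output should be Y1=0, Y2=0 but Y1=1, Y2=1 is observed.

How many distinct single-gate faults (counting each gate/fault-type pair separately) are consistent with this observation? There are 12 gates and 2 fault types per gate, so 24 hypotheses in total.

Fault-free: g1=0, g2=1, g3=1, g4=0, g5=1, g6=0, g7=1, g8=1, g9=0, g10=0, g11=0, g12=0 → Y1=0, Y2=0. Observed Y1=1, Y2=1.
  g1: stuck-at-1 ✓; others ✗
  g2: stuck-at-0 ✓; others ✗
  g3: stuck-at-0 ✓; others ✗
  g4: stuck-at-1 ✓; others ✗
  g5: stuck-at-0 ✓; others ✗
  g6: stuck-at-1 ✓; others ✗
  g7: stuck-at-0 ✓; others ✗
  g8: stuck-at-0 ✓; others ✗
  g9: stuck-at-1 ✓; others ✗
  g10: none of the 2 fault types match ✗
  g11: none of the 2 fault types match ✗
  g12: none of the 2 fault types match ✗
Consistent faults: {g1 stuck-at-1, g2 stuck-at-0, g3 stuck-at-0, g4 stuck-at-1, g5 stuck-at-0, g6 stuck-at-1, g7 stuck-at-0, g8 stuck-at-0, g9 stuck-at-1} — 9 in all.

9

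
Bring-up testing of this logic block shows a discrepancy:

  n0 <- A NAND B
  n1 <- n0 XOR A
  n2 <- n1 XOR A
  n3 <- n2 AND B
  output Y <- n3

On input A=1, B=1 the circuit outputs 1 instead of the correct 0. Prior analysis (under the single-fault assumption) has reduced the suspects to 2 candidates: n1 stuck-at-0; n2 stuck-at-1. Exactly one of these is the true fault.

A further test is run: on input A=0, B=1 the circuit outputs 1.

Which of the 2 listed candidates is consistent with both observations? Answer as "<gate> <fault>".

n2 stuck-at-1

Evaluate each candidate on input A=0, B=1:
  n1 stuck-at-0: n0=1, n1=0 [stuck-at-0], n2=0, n3=0 → 0 — eliminated
  n2 stuck-at-1: n0=1, n1=1, n2=1 [stuck-at-1], n3=1 → 1 — matches
Only n2 stuck-at-1 reproduces the observed 1.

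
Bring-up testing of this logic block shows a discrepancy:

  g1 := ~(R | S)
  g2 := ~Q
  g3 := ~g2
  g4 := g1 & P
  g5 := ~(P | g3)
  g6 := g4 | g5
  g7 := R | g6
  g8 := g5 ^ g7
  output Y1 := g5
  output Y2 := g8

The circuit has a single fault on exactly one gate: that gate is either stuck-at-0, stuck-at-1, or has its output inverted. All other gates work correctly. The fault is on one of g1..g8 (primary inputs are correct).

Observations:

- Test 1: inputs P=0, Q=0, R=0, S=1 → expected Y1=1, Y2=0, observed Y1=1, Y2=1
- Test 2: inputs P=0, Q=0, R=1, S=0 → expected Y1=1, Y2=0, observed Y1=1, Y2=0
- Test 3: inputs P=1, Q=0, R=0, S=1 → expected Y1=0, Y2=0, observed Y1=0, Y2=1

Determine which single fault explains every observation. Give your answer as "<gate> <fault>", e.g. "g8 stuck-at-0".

Fault-free values for test 1 (P=0, Q=0, R=0, S=1): g1=0, g2=1, g3=0, g4=0, g5=1, g6=1, g7=1, g8=0, giving Y1=1, Y2=0. Observed Y1=1, Y2=1.
Test 1: faults giving observed Y1=1, Y2=1 are {g6 stuck-at-0, g6 inverted output, g7 stuck-at-0, g7 inverted output, g8 stuck-at-1, g8 inverted output}.
Test 2 (P=0, Q=0, R=1, S=0): fault-free g1=0, g2=1, g3=0, g4=0, g5=1, g6=1, g7=1, g8=0 → Y1=1, Y2=0; observed Y1=1, Y2=0. Eliminates g7 stuck-at-0, g7 inverted output, g8 stuck-at-1, g8 inverted output.
Test 3 (P=1, Q=0, R=0, S=1): fault-free g1=0, g2=1, g3=0, g4=0, g5=0, g6=0, g7=0, g8=0 → Y1=0, Y2=0; observed Y1=0, Y2=1. Eliminates g6 stuck-at-0.
Only g6 inverted output is consistent with every test.

g6 inverted output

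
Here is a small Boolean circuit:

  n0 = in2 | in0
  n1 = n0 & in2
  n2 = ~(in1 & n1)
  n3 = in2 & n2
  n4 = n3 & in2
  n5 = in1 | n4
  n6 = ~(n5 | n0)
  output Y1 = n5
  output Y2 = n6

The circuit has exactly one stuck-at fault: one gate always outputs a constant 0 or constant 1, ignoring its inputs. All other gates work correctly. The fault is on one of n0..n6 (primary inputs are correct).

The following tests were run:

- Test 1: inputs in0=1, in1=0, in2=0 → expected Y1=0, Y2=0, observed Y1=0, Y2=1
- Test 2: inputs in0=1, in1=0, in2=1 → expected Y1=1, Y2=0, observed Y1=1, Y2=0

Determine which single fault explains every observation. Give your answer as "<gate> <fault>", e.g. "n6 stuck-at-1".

n0 stuck-at-0

Fault-free values for test 1 (in0=1, in1=0, in2=0): n0=1, n1=0, n2=1, n3=0, n4=0, n5=0, n6=0, giving Y1=0, Y2=0. Observed Y1=0, Y2=1.
Test 1: faults giving observed Y1=0, Y2=1 are {n0 stuck-at-0, n6 stuck-at-1}.
Test 2 (in0=1, in1=0, in2=1): fault-free n0=1, n1=1, n2=1, n3=1, n4=1, n5=1, n6=0 → Y1=1, Y2=0; observed Y1=1, Y2=0. Eliminates n6 stuck-at-1.
Only n0 stuck-at-0 is consistent with every test.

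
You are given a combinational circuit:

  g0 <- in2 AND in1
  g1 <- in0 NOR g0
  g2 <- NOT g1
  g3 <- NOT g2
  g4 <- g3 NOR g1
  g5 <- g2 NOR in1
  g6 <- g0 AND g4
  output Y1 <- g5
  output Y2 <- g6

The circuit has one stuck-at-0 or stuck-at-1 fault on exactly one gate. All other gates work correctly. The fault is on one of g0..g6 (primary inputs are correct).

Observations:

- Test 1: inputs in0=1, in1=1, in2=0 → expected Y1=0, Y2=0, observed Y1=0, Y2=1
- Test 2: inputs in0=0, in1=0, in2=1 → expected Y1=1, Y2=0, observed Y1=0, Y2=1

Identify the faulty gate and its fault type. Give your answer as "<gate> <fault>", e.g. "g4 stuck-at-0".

Fault-free values for test 1 (in0=1, in1=1, in2=0): g0=0, g1=0, g2=1, g3=0, g4=1, g5=0, g6=0, giving Y1=0, Y2=0. Observed Y1=0, Y2=1.
Test 1: faults giving observed Y1=0, Y2=1 are {g0 stuck-at-1, g6 stuck-at-1}.
Test 2 (in0=0, in1=0, in2=1): fault-free g0=0, g1=1, g2=0, g3=1, g4=0, g5=1, g6=0 → Y1=1, Y2=0; observed Y1=0, Y2=1. Eliminates g6 stuck-at-1.
Only g0 stuck-at-1 is consistent with every test.

g0 stuck-at-1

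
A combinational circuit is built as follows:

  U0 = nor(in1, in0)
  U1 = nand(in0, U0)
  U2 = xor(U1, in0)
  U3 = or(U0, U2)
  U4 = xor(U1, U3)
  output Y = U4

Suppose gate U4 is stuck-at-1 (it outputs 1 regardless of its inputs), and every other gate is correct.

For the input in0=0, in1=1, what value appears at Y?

Propagate with U4 forced: U0=0, U1=1, U2=1, U3=1, U4=1 [stuck-at-1].
So Y = 1. (Without the fault it would be 0.)

1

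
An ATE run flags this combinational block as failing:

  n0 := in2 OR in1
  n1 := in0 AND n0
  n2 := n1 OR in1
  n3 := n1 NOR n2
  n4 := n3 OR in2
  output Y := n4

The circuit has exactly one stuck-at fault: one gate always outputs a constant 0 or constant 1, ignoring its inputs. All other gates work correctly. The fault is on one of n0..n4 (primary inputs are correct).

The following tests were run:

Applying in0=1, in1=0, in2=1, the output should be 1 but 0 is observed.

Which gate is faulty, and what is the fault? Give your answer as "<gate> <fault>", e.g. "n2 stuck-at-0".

n4 stuck-at-0

Fault-free values for test 1 (in0=1, in1=0, in2=1): n0=1, n1=1, n2=1, n3=0, n4=1, giving Y=1. Observed 0.
Test 1: faults giving observed 0 are {n4 stuck-at-0}.
Only n4 stuck-at-0 is consistent with every test.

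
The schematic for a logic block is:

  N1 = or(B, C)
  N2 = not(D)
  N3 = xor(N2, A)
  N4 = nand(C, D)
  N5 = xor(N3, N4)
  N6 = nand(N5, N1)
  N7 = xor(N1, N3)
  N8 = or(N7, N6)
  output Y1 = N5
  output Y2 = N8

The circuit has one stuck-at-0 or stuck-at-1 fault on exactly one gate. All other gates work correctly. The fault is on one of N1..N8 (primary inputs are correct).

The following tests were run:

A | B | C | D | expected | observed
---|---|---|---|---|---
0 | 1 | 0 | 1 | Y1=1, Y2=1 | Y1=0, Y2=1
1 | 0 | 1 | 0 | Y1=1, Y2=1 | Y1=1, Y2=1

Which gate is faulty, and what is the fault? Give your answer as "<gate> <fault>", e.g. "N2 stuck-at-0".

N2 stuck-at-1

Fault-free values for test 1 (A=0, B=1, C=0, D=1): N1=1, N2=0, N3=0, N4=1, N5=1, N6=0, N7=1, N8=1, giving Y1=1, Y2=1. Observed Y1=0, Y2=1.
Test 1: faults giving observed Y1=0, Y2=1 are {N2 stuck-at-1, N3 stuck-at-1, N4 stuck-at-0, N5 stuck-at-0}.
Test 2 (A=1, B=0, C=1, D=0): fault-free N1=1, N2=1, N3=0, N4=1, N5=1, N6=0, N7=1, N8=1 → Y1=1, Y2=1; observed Y1=1, Y2=1. Eliminates N3 stuck-at-1, N4 stuck-at-0, N5 stuck-at-0.
Only N2 stuck-at-1 is consistent with every test.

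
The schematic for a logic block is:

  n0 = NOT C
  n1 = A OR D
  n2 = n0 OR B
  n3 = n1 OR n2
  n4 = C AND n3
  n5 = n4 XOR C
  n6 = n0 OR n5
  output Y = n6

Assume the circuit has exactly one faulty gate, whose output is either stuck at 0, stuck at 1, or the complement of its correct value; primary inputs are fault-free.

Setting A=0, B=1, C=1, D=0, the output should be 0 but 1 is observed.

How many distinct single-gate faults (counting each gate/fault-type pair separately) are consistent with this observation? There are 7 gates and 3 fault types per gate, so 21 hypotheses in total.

12

Fault-free: n0=0, n1=0, n2=1, n3=1, n4=1, n5=0, n6=0 → 0. Observed 1.
  n0: stuck-at-1, inverted output ✓; others ✗
  n1: none of the 3 fault types match ✗
  n2: stuck-at-0, inverted output ✓; others ✗
  n3: stuck-at-0, inverted output ✓; others ✗
  n4: stuck-at-0, inverted output ✓; others ✗
  n5: stuck-at-1, inverted output ✓; others ✗
  n6: stuck-at-1, inverted output ✓; others ✗
Consistent faults: {n0 stuck-at-1, n0 inverted output, n2 stuck-at-0, n2 inverted output, n3 stuck-at-0, n3 inverted output, n4 stuck-at-0, n4 inverted output, n5 stuck-at-1, n5 inverted output, n6 stuck-at-1, n6 inverted output} — 12 in all.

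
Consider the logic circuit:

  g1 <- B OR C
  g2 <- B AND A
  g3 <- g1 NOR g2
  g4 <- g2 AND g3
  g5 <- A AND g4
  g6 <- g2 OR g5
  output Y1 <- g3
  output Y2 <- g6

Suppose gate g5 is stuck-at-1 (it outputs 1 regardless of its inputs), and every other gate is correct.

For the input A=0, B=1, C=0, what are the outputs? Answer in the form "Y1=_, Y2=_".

Y1=0, Y2=1

Propagate with g5 forced: g1=1, g2=0, g3=0, g4=0, g5=1 [stuck-at-1], g6=1.
So the outputs are Y1=0, Y2=1. (Without the fault they would be Y1=0, Y2=0.)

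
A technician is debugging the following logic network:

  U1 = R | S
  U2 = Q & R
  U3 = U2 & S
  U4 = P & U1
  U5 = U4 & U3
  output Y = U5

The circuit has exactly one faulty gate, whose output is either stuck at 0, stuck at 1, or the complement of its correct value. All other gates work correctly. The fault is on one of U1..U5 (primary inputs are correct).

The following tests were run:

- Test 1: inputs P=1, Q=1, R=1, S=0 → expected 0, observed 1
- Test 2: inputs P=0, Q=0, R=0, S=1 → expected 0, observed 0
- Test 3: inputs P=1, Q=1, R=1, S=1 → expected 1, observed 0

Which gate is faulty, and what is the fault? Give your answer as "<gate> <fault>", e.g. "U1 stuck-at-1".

Fault-free values for test 1 (P=1, Q=1, R=1, S=0): U1=1, U2=1, U3=0, U4=1, U5=0, giving Y=0. Observed 1.
Test 1: faults giving observed 1 are {U3 stuck-at-1, U3 inverted output, U5 stuck-at-1, U5 inverted output}.
Test 2 (P=0, Q=0, R=0, S=1): fault-free U1=1, U2=0, U3=0, U4=0, U5=0 → 0; observed 0. Eliminates U5 stuck-at-1, U5 inverted output.
Test 3 (P=1, Q=1, R=1, S=1): fault-free U1=1, U2=1, U3=1, U4=1, U5=1 → 1; observed 0. Eliminates U3 stuck-at-1.
Only U3 inverted output is consistent with every test.

U3 inverted output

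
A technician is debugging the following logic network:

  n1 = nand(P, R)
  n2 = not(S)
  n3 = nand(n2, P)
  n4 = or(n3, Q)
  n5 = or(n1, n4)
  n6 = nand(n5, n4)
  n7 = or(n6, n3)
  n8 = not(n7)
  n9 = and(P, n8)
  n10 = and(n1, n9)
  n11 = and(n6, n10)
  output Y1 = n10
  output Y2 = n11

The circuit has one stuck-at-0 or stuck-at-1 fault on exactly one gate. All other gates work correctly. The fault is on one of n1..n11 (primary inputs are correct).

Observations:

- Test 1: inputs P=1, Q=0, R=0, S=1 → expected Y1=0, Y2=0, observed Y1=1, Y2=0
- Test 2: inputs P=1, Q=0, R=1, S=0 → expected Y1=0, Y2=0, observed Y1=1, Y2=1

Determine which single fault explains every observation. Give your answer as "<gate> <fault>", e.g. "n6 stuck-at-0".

Fault-free values for test 1 (P=1, Q=0, R=0, S=1): n1=1, n2=0, n3=1, n4=1, n5=1, n6=0, n7=1, n8=0, n9=0, n10=0, n11=0, giving Y1=0, Y2=0. Observed Y1=1, Y2=0.
Test 1: faults giving observed Y1=1, Y2=0 are {n7 stuck-at-0, n8 stuck-at-1, n9 stuck-at-1, n10 stuck-at-1}.
Test 2 (P=1, Q=0, R=1, S=0): fault-free n1=0, n2=1, n3=0, n4=0, n5=0, n6=1, n7=1, n8=0, n9=0, n10=0, n11=0 → Y1=0, Y2=0; observed Y1=1, Y2=1. Eliminates n7 stuck-at-0, n8 stuck-at-1, n9 stuck-at-1.
Only n10 stuck-at-1 is consistent with every test.

n10 stuck-at-1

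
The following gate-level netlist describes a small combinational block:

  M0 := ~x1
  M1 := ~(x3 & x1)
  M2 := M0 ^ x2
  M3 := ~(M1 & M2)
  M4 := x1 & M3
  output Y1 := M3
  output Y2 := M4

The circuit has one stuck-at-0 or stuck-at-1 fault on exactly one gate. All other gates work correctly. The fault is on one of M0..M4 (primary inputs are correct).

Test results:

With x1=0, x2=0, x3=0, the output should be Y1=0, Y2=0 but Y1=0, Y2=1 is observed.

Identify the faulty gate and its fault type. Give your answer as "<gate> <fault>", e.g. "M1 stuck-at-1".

Fault-free values for test 1 (x1=0, x2=0, x3=0): M0=1, M1=1, M2=1, M3=0, M4=0, giving Y1=0, Y2=0. Observed Y1=0, Y2=1.
Test 1: faults giving observed Y1=0, Y2=1 are {M4 stuck-at-1}.
Only M4 stuck-at-1 is consistent with every test.

M4 stuck-at-1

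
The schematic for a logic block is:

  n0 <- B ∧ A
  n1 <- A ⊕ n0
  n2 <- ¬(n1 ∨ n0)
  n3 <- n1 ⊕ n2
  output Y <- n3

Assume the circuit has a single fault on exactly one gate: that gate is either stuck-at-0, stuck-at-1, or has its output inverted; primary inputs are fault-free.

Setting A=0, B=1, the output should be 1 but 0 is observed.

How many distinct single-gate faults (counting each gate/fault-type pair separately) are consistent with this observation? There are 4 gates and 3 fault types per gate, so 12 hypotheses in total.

Fault-free: n0=0, n1=0, n2=1, n3=1 → 1. Observed 0.
  n0 stuck-at-0: output 1 ✗
  n0 stuck-at-1: output 1 ✗
  n0 inverted output: output 1 ✗
  n1 stuck-at-0: output 1 ✗
  n1 stuck-at-1: output 1 ✗
  n1 inverted output: output 1 ✗
  n2 stuck-at-0: output 0 ✓
  n2 stuck-at-1: output 1 ✗
  n2 inverted output: output 0 ✓
  n3 stuck-at-0: output 0 ✓
  n3 stuck-at-1: output 1 ✗
  n3 inverted output: output 0 ✓
Consistent faults: {n2 stuck-at-0, n2 inverted output, n3 stuck-at-0, n3 inverted output} — 4 in all.

4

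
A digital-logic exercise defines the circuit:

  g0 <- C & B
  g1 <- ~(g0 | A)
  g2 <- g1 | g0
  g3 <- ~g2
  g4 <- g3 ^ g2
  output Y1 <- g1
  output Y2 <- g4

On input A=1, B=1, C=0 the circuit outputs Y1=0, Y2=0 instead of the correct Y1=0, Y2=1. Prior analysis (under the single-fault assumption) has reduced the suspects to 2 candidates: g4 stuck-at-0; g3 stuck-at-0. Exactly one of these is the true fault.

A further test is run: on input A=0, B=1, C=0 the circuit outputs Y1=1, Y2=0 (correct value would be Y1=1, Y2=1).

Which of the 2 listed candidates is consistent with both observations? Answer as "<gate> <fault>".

Evaluate each candidate on input A=0, B=1, C=0:
  g4 stuck-at-0: g0=0, g1=1, g2=1, g3=0, g4=0 [stuck-at-0] → Y1=1, Y2=0 — matches
  g3 stuck-at-0: g0=0, g1=1, g2=1, g3=0 [stuck-at-0], g4=1 → Y1=1, Y2=1 — eliminated
Only g4 stuck-at-0 reproduces the observed Y1=1, Y2=0.

g4 stuck-at-0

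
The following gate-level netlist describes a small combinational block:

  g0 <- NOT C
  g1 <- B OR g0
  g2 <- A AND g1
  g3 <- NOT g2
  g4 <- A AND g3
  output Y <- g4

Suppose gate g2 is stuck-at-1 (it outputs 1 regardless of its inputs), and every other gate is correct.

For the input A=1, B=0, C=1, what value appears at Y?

Propagate with g2 forced: g0=0, g1=0, g2=1 [stuck-at-1], g3=0, g4=0.
So Y = 0. (Without the fault it would be 1.)

0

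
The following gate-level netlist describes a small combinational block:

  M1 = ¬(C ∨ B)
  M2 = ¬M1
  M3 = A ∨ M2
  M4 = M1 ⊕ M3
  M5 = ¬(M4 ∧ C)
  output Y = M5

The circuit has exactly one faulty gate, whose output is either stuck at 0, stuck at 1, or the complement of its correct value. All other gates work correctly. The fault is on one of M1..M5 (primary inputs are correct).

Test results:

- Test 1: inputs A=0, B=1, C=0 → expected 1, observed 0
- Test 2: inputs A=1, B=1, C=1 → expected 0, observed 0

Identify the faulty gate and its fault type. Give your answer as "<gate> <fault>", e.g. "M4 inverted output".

Fault-free values for test 1 (A=0, B=1, C=0): M1=0, M2=1, M3=1, M4=1, M5=1, giving Y=1. Observed 0.
Test 1: faults giving observed 0 are {M5 stuck-at-0, M5 inverted output}.
Test 2 (A=1, B=1, C=1): fault-free M1=0, M2=1, M3=1, M4=1, M5=0 → 0; observed 0. Eliminates M5 inverted output.
Only M5 stuck-at-0 is consistent with every test.

M5 stuck-at-0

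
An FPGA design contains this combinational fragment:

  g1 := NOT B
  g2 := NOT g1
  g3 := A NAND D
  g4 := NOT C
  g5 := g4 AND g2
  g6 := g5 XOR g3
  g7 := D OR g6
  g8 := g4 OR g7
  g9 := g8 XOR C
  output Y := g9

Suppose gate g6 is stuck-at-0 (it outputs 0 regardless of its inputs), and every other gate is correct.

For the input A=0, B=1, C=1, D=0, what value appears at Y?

1

Propagate with g6 forced: g1=0, g2=1, g3=1, g4=0, g5=0, g6=0 [stuck-at-0], g7=0, g8=0, g9=1.
So Y = 1. (Without the fault it would be 0.)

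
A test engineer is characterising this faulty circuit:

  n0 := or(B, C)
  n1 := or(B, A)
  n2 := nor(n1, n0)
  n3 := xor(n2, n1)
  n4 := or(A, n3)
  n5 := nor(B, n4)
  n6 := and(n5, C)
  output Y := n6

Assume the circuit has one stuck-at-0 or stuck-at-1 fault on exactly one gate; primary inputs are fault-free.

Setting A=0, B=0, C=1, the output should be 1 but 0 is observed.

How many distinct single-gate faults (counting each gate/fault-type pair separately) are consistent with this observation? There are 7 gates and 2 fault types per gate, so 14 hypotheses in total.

Fault-free: n0=1, n1=0, n2=0, n3=0, n4=0, n5=1, n6=1 → 1. Observed 0.
  n0 stuck-at-0: output 0 ✓
  n0 stuck-at-1: output 1 ✗
  n1 stuck-at-0: output 1 ✗
  n1 stuck-at-1: output 0 ✓
  n2 stuck-at-0: output 1 ✗
  n2 stuck-at-1: output 0 ✓
  n3 stuck-at-0: output 1 ✗
  n3 stuck-at-1: output 0 ✓
  n4 stuck-at-0: output 1 ✗
  n4 stuck-at-1: output 0 ✓
  n5 stuck-at-0: output 0 ✓
  n5 stuck-at-1: output 1 ✗
  n6 stuck-at-0: output 0 ✓
  n6 stuck-at-1: output 1 ✗
Consistent faults: {n0 stuck-at-0, n1 stuck-at-1, n2 stuck-at-1, n3 stuck-at-1, n4 stuck-at-1, n5 stuck-at-0, n6 stuck-at-0} — 7 in all.

7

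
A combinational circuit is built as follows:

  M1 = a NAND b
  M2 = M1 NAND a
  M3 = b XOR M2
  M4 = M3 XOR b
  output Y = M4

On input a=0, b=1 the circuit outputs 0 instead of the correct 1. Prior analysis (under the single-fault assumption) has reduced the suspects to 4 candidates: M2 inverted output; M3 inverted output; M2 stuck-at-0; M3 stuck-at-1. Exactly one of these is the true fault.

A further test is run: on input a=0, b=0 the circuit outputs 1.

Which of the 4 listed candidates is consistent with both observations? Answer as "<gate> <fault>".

Evaluate each candidate on input a=0, b=0:
  M2 inverted output: M1=1, M2=0 [inverted output], M3=0, M4=0 → 0 — eliminated
  M3 inverted output: M1=1, M2=1, M3=0 [inverted output], M4=0 → 0 — eliminated
  M2 stuck-at-0: M1=1, M2=0 [stuck-at-0], M3=0, M4=0 → 0 — eliminated
  M3 stuck-at-1: M1=1, M2=1, M3=1 [stuck-at-1], M4=1 → 1 — matches
Only M3 stuck-at-1 reproduces the observed 1.

M3 stuck-at-1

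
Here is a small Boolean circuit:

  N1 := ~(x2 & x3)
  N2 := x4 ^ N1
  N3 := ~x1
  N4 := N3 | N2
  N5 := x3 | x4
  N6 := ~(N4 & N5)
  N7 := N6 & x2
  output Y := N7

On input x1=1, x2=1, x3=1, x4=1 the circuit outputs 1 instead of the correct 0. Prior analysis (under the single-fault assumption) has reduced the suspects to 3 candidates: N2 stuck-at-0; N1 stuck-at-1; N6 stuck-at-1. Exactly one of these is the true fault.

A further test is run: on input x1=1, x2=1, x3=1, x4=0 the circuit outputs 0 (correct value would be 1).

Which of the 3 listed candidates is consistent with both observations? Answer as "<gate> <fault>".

N1 stuck-at-1

Evaluate each candidate on input x1=1, x2=1, x3=1, x4=0:
  N2 stuck-at-0: N1=0, N2=0 [stuck-at-0], N3=0, N4=0, N5=1, N6=1, N7=1 → 1 — eliminated
  N1 stuck-at-1: N1=1 [stuck-at-1], N2=1, N3=0, N4=1, N5=1, N6=0, N7=0 → 0 — matches
  N6 stuck-at-1: N1=0, N2=0, N3=0, N4=0, N5=1, N6=1 [stuck-at-1], N7=1 → 1 — eliminated
Only N1 stuck-at-1 reproduces the observed 0.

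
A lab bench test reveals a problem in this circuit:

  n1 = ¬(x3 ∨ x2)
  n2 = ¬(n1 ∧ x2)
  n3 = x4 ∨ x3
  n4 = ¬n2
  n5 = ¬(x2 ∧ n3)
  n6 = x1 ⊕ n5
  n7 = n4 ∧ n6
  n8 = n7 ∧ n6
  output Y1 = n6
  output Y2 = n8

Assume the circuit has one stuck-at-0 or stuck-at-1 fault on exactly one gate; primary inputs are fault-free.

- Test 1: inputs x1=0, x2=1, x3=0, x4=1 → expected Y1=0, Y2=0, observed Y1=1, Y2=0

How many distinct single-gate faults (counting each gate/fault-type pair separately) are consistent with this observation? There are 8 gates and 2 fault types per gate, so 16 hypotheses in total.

Fault-free: n1=0, n2=1, n3=1, n4=0, n5=0, n6=0, n7=0, n8=0 → Y1=0, Y2=0. Observed Y1=1, Y2=0.
  n1: none of the 2 fault types match ✗
  n2: none of the 2 fault types match ✗
  n3: stuck-at-0 ✓; others ✗
  n4: none of the 2 fault types match ✗
  n5: stuck-at-1 ✓; others ✗
  n6: stuck-at-1 ✓; others ✗
  n7: none of the 2 fault types match ✗
  n8: none of the 2 fault types match ✗
Consistent faults: {n3 stuck-at-0, n5 stuck-at-1, n6 stuck-at-1} — 3 in all.

3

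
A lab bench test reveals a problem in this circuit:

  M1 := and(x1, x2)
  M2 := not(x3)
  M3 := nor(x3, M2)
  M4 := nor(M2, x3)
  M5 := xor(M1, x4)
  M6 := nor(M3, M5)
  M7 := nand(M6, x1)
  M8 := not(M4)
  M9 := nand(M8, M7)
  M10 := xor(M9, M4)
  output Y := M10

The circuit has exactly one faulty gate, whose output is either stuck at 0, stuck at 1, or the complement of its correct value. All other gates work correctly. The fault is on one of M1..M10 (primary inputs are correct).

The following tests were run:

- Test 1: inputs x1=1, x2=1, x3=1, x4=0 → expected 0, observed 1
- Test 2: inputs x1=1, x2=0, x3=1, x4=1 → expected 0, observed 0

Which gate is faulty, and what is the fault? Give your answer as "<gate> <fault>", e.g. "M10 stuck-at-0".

M1 stuck-at-0

Fault-free values for test 1 (x1=1, x2=1, x3=1, x4=0): M1=1, M2=0, M3=0, M4=0, M5=1, M6=0, M7=1, M8=1, M9=0, M10=0, giving Y=0. Observed 1.
Test 1: faults giving observed 1 are {M1 stuck-at-0, M1 inverted output, M5 stuck-at-0, M5 inverted output, M6 stuck-at-1, M6 inverted output, M7 stuck-at-0, M7 inverted output, M8 stuck-at-0, M8 inverted output, M9 stuck-at-1, M9 inverted output, M10 stuck-at-1, M10 inverted output}.
Test 2 (x1=1, x2=0, x3=1, x4=1): fault-free M1=0, M2=0, M3=0, M4=0, M5=1, M6=0, M7=1, M8=1, M9=0, M10=0 → 0; observed 0. Eliminates M1 inverted output, M5 stuck-at-0, M5 inverted output, M6 stuck-at-1, M6 inverted output, M7 stuck-at-0, M7 inverted output, M8 stuck-at-0, M8 inverted output, M9 stuck-at-1, M9 inverted output, M10 stuck-at-1, M10 inverted output.
Only M1 stuck-at-0 is consistent with every test.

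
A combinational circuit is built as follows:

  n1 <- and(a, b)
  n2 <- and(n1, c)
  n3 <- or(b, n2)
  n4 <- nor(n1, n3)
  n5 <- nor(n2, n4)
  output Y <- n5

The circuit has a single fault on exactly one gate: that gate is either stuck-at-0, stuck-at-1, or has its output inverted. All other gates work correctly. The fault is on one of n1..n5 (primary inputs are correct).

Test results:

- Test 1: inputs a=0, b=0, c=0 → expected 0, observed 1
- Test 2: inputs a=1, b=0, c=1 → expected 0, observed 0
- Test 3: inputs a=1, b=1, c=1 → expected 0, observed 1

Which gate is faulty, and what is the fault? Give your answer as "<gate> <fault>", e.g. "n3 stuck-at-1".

Fault-free values for test 1 (a=0, b=0, c=0): n1=0, n2=0, n3=0, n4=1, n5=0, giving Y=0. Observed 1.
Test 1: faults giving observed 1 are {n1 stuck-at-1, n1 inverted output, n3 stuck-at-1, n3 inverted output, n4 stuck-at-0, n4 inverted output, n5 stuck-at-1, n5 inverted output}.
Test 2 (a=1, b=0, c=1): fault-free n1=0, n2=0, n3=0, n4=1, n5=0 → 0; observed 0. Eliminates n3 stuck-at-1, n3 inverted output, n4 stuck-at-0, n4 inverted output, n5 stuck-at-1, n5 inverted output.
Test 3 (a=1, b=1, c=1): fault-free n1=1, n2=1, n3=1, n4=0, n5=0 → 0; observed 1. Eliminates n1 stuck-at-1.
Only n1 inverted output is consistent with every test.

n1 inverted output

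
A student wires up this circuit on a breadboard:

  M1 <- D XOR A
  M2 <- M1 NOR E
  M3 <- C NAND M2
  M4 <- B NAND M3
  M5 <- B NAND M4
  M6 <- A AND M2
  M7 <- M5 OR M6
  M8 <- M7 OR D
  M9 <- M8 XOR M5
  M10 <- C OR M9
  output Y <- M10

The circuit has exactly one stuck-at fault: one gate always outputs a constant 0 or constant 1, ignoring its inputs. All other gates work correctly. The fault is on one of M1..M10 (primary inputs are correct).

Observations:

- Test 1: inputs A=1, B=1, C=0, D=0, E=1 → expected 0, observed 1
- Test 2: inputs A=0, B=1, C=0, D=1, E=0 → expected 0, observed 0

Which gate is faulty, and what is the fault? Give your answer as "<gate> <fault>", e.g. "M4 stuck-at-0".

Fault-free values for test 1 (A=1, B=1, C=0, D=0, E=1): M1=1, M2=0, M3=1, M4=0, M5=1, M6=0, M7=1, M8=1, M9=0, M10=0, giving Y=0. Observed 1.
Test 1: faults giving observed 1 are {M7 stuck-at-0, M8 stuck-at-0, M9 stuck-at-1, M10 stuck-at-1}.
Test 2 (A=0, B=1, C=0, D=1, E=0): fault-free M1=1, M2=0, M3=1, M4=0, M5=1, M6=0, M7=1, M8=1, M9=0, M10=0 → 0; observed 0. Eliminates M8 stuck-at-0, M9 stuck-at-1, M10 stuck-at-1.
Only M7 stuck-at-0 is consistent with every test.

M7 stuck-at-0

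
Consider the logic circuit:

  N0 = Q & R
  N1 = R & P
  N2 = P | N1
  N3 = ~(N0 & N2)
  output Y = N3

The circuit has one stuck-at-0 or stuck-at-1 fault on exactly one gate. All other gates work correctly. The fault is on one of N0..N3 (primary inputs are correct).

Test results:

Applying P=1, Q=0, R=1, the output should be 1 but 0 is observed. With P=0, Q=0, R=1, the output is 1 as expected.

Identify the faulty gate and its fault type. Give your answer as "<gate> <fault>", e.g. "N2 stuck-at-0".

Fault-free values for test 1 (P=1, Q=0, R=1): N0=0, N1=1, N2=1, N3=1, giving Y=1. Observed 0.
Test 1: faults giving observed 0 are {N0 stuck-at-1, N3 stuck-at-0}.
Test 2 (P=0, Q=0, R=1): fault-free N0=0, N1=0, N2=0, N3=1 → 1; observed 1. Eliminates N3 stuck-at-0.
Only N0 stuck-at-1 is consistent with every test.

N0 stuck-at-1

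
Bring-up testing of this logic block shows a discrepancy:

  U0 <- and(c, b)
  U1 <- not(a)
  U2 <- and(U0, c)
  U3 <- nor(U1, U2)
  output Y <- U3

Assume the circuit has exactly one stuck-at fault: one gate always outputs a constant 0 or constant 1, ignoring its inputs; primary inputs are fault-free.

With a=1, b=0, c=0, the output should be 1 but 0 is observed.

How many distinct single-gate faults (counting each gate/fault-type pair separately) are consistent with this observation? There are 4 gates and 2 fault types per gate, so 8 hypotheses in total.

Fault-free: U0=0, U1=0, U2=0, U3=1 → 1. Observed 0.
  U0 stuck-at-0: output 1 ✗
  U0 stuck-at-1: output 1 ✗
  U1 stuck-at-0: output 1 ✗
  U1 stuck-at-1: output 0 ✓
  U2 stuck-at-0: output 1 ✗
  U2 stuck-at-1: output 0 ✓
  U3 stuck-at-0: output 0 ✓
  U3 stuck-at-1: output 1 ✗
Consistent faults: {U1 stuck-at-1, U2 stuck-at-1, U3 stuck-at-0} — 3 in all.

3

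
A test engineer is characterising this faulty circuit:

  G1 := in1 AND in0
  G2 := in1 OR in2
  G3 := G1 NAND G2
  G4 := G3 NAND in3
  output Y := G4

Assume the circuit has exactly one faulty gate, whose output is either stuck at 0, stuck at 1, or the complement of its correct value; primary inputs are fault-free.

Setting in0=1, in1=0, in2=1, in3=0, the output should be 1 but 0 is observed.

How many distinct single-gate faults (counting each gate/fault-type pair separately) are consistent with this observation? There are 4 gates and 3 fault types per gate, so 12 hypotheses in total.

2

Fault-free: G1=0, G2=1, G3=1, G4=1 → 1. Observed 0.
  G1 stuck-at-0: output 1 ✗
  G1 stuck-at-1: output 1 ✗
  G1 inverted output: output 1 ✗
  G2 stuck-at-0: output 1 ✗
  G2 stuck-at-1: output 1 ✗
  G2 inverted output: output 1 ✗
  G3 stuck-at-0: output 1 ✗
  G3 stuck-at-1: output 1 ✗
  G3 inverted output: output 1 ✗
  G4 stuck-at-0: output 0 ✓
  G4 stuck-at-1: output 1 ✗
  G4 inverted output: output 0 ✓
Consistent faults: {G4 stuck-at-0, G4 inverted output} — 2 in all.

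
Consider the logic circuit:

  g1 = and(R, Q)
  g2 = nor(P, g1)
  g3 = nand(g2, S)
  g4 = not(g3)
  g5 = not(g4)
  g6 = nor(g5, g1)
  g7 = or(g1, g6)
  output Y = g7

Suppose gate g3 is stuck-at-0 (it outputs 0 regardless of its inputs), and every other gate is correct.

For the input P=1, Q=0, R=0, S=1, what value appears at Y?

Propagate with g3 forced: g1=0, g2=0, g3=0 [stuck-at-0], g4=1, g5=0, g6=1, g7=1.
So Y = 1. (Without the fault it would be 0.)

1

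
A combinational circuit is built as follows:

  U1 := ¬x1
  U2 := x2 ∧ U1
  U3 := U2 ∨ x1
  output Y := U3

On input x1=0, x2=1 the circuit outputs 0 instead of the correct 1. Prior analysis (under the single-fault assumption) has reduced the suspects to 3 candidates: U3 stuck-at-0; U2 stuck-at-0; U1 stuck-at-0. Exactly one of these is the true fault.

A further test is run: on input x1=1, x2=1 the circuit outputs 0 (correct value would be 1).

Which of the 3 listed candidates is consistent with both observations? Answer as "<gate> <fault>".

Evaluate each candidate on input x1=1, x2=1:
  U3 stuck-at-0: U1=0, U2=0, U3=0 [stuck-at-0] → 0 — matches
  U2 stuck-at-0: U1=0, U2=0 [stuck-at-0], U3=1 → 1 — eliminated
  U1 stuck-at-0: U1=0 [stuck-at-0], U2=0, U3=1 → 1 — eliminated
Only U3 stuck-at-0 reproduces the observed 0.

U3 stuck-at-0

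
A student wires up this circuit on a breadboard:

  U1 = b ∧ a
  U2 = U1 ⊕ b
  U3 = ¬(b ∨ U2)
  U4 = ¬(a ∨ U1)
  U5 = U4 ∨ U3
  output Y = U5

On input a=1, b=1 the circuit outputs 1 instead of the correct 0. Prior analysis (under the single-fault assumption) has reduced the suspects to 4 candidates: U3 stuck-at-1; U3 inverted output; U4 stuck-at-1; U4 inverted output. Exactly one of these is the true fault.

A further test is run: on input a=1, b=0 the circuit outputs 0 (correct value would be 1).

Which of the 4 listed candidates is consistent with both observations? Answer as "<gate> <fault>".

U3 inverted output

Evaluate each candidate on input a=1, b=0:
  U3 stuck-at-1: U1=0, U2=0, U3=1 [stuck-at-1], U4=0, U5=1 → 1 — eliminated
  U3 inverted output: U1=0, U2=0, U3=0 [inverted output], U4=0, U5=0 → 0 — matches
  U4 stuck-at-1: U1=0, U2=0, U3=1, U4=1 [stuck-at-1], U5=1 → 1 — eliminated
  U4 inverted output: U1=0, U2=0, U3=1, U4=1 [inverted output], U5=1 → 1 — eliminated
Only U3 inverted output reproduces the observed 0.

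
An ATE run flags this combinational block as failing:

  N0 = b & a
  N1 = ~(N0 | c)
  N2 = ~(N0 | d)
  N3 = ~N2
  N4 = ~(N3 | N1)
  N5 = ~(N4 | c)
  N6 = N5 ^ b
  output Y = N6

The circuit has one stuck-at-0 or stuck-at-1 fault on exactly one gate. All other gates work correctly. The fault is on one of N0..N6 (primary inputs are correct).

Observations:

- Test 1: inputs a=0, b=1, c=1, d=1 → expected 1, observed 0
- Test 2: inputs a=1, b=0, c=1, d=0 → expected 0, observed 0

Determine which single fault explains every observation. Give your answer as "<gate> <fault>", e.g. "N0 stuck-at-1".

Fault-free values for test 1 (a=0, b=1, c=1, d=1): N0=0, N1=0, N2=0, N3=1, N4=0, N5=0, N6=1, giving Y=1. Observed 0.
Test 1: faults giving observed 0 are {N5 stuck-at-1, N6 stuck-at-0}.
Test 2 (a=1, b=0, c=1, d=0): fault-free N0=0, N1=0, N2=1, N3=0, N4=1, N5=0, N6=0 → 0; observed 0. Eliminates N5 stuck-at-1.
Only N6 stuck-at-0 is consistent with every test.

N6 stuck-at-0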